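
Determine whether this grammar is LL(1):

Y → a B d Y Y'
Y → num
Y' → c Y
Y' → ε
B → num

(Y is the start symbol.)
A grammar is LL(1) if for each non-terminal N with multiple productions, the predict sets of those productions are pairwise disjoint, where PREDICT(N → α) = (FIRST(α) \ {ε}) ∪ (FOLLOW(N) if α ⇒* ε).

Relevant sets:
  FOLLOW(Y') = { $, 'c' }

For Y:
  PREDICT(Y → a B d Y Y') = { 'a' }
  PREDICT(Y → num) = { 'num' }
For Y':
  PREDICT(Y' → c Y) = { 'c' }
  PREDICT(Y' → ε) = { $, 'c' }
B has a single production, so nothing to check there.

Conflict found: Predict set conflict for Y': { 'c' }
The grammar is NOT LL(1).

Answer: No. Predict set conflict for Y': { 'c' }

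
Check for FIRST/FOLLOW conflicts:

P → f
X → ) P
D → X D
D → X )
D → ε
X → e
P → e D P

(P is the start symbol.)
Yes. D → X D with FOLLOW(D) on { 'e' }; D → X ')' with FOLLOW(D) on { 'e' }

Nullable non-terminals: D.
FIRST sets used below: FIRST(X) = { ')', 'e' }

D: nullable alternative(s) D → ε; FOLLOW(D) = { 'e', 'f' }
  D → X D: FIRST \ {ε} = { ')', 'e' } — overlaps FOLLOW(D) on { 'e' }: CONFLICT
  D → X ): FIRST \ {ε} = { ')', 'e' } — overlaps FOLLOW(D) on { 'e' }: CONFLICT
  D → ε: FIRST \ {ε} = { } — this is the only nullable alternative, skip

P, X have no nullable alternative, so no FIRST/FOLLOW check is needed there.

So the grammar has 2 FIRST/FOLLOW conflicts (marked CONFLICT above).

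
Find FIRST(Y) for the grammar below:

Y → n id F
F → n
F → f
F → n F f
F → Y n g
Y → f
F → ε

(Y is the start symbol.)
To compute FIRST(Y), examine every production with Y on the left-hand side, reading each right-hand side left to right until a non-nullable symbol is reached.

From Y → n id F:
  - n is a terminal: add 'n' and stop
From Y → f:
  - f is a terminal: add 'f' and stop

Collecting: FIRST(Y) = { 'f', 'n' }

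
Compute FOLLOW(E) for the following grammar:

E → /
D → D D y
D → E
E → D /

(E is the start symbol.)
To compute FOLLOW(E), find every occurrence of E on a right-hand side N → α E β: add FIRST(β) \ {ε}, and if β is empty or nullable also add FOLLOW(N). Iterate to a fixed point.

E is the start symbol, so $ ∈ FOLLOW(E).
In D → E: E is at the end, add FOLLOW(D)

The FOLLOW sets referred to above (computed the same way, to a fixed point):
  FOLLOW(D) = { '/', 'y' }

Taking the union: FOLLOW(E) = { $, '/', 'y' }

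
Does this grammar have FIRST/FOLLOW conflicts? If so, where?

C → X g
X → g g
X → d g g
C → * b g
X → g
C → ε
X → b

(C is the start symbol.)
Nullable non-terminals: C.
FIRST sets used below: FIRST(X) = { 'b', 'd', 'g' }

C: nullable alternative(s) C → ε; FOLLOW(C) = { $ }
  C → X g: FIRST \ {ε} = { 'b', 'd', 'g' } — disjoint from FOLLOW(C)
  C → * b g: FIRST \ {ε} = { '*' } — disjoint from FOLLOW(C)
  C → ε: FIRST \ {ε} = { } — this is the only nullable alternative, skip

X has no nullable alternative, so no FIRST/FOLLOW check is needed there.

No FIRST/FOLLOW conflicts found.

Answer: No FIRST/FOLLOW conflicts.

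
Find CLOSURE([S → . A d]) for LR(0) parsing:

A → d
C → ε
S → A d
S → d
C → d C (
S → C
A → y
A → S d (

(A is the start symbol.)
Start with: [S → . A d]
  [S → . A d] has the dot before A: add [A → . d], [A → . y], [A → . S d (]
  [A → . S d (] has the dot before S: add [S → . d], [S → . C]
  [S → . C] has the dot before C: add [C → .], [C → . d C (]
No further items can be added.

CLOSURE = { [A → . S d (], [A → . d], [A → . y], [C → . d C (], [C → .], [S → . A d], [S → . C], [S → . d] }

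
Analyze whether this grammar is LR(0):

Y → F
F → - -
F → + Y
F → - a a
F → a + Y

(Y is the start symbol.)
A grammar is LR(0) if no state in the canonical LR(0) collection has:
  - both a shift item (dot before a terminal) and a complete item (shift-reduce conflict), or
  - two or more complete items (reduce-reduce conflict; the accept item [Y' → Y .] counts as a complete item here).

Augment with Y' → Y and build the canonical LR(0) collection (I0 = CLOSURE({[Y' → . Y]}), then GOTO on every symbol after a dot until no new states appear). It has 12 states:
  I0: { [F → . + Y], [F → . - -], [F → . - a a], [F → . a + Y], [Y → . F], [Y' → . Y] }  — shift
  I1: { [F → + . Y], [F → . + Y], [F → . - -], [F → . - a a], [F → . a + Y], [Y → . F] }  — shift
  I2: { [F → - . -], [F → - . a a] }  — shift
  I3: { [Y → F .] }  — reduce
  I4: { [Y' → Y .] }  — accept
  I5: { [F → a . + Y] }  — shift
  I6: { [F → . + Y], [F → . - -], [F → . - a a], [F → . a + Y], [F → a + . Y], [Y → . F] }  — shift
  I7: { [F → a + Y .] }  — reduce
  I8: { [F → - - .] }  — reduce
  I9: { [F → - a . a] }  — shift
  I10: { [F → - a a .] }  — reduce
  I11: { [F → + Y .] }  — reduce

Every state is either a pure shift/goto state or contains exactly one complete item and nothing to shift — no conflicts. The grammar is LR(0).

Answer: Yes, the grammar is LR(0)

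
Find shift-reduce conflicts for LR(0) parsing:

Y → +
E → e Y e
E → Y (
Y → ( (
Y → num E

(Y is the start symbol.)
Augment with Y' → Y and build the canonical LR(0) collection (I0 = CLOSURE({[Y' → . Y]}), then GOTO on every symbol after a dot until no new states appear). It has 12 states:
  I0: { [Y → . ( (], [Y → . +], [Y → . num E], [Y' → . Y] }  — shift
  I1: { [Y → ( . (] }  — shift
  I2: { [Y → + .] }  — reduce
  I3: { [Y' → Y .] }  — accept
  I4: { [E → . Y (], [E → . e Y e], [Y → . ( (], [Y → . +], [Y → . num E], [Y → num . E] }  — shift
  I5: { [Y → num E .] }  — reduce
  I6: { [E → Y . (] }  — shift
  I7: { [E → e . Y e], [Y → . ( (], [Y → . +], [Y → . num E] }  — shift
  I8: { [E → e Y . e] }  — shift
  I9: { [E → e Y e .] }  — reduce
  I10: { [E → Y ( .] }  — reduce
  I11: { [Y → ( ( .] }  — reduce

No state contains both a complete item and a shift item.

Answer: No shift-reduce conflicts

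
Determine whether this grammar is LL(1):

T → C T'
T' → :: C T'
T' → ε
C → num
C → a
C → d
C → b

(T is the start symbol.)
Yes, the grammar is LL(1).

Relevant sets:
  FOLLOW(T') = { $ }

For T':
  PREDICT(T' → :: C T') = { '::' }
  PREDICT(T' → ε) = { $ }
For C:
  PREDICT(C → num) = { 'num' }
  PREDICT(C → a) = { 'a' }
  PREDICT(C → d) = { 'd' }
  PREDICT(C → b) = { 'b' }
T has a single production, so nothing to check there.

All predict sets are disjoint. The grammar IS LL(1).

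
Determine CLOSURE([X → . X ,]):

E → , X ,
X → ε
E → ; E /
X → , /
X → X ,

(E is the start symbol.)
To compute CLOSURE, for each item [A → α.Bβ] where B is a non-terminal, add [B → .γ] for all productions B → γ; repeat for the newly added items until nothing changes.

Start with: [X → . X ,]
  [X → . X ,] has the dot before X: add [X → .], [X → . , /]
No further items can be added.

CLOSURE = { [X → . , /], [X → . X ,], [X → .] }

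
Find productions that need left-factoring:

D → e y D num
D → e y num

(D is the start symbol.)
Left-factoring is needed when two productions for the same non-terminal
share a common prefix on the right-hand side.

Productions for D:
  D → e y D num
  D → e y num

Found common prefix 'e y' in productions for D

Answer: Yes, D has productions with common prefix 'e y'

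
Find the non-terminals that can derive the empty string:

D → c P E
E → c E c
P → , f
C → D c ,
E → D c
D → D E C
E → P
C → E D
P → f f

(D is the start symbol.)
None

There are no ε-productions, so no non-terminal can derive ε.
No non-terminals are nullable.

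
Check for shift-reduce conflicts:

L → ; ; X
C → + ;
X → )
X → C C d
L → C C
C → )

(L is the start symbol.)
A shift-reduce conflict occurs when an LR(0) state has both:
  - a complete (reduce) item [A → α .] (dot at the end), and
  - a shift item [B → β . c γ] (dot before a terminal).

Augment with L' → L and build the canonical LR(0) collection (I0 = CLOSURE({[L' → . L]}), then GOTO on every symbol after a dot until no new states appear). It has 14 states:
  I0: { [C → . )], [C → . + ;], [L → . ; ; X], [L → . C C], [L' → . L] }  — shift
  I1: { [C → ) .] }  — reduce
  I2: { [C → + . ;] }  — shift
  I3: { [L → ; . ; X] }  — shift
  I4: { [C → . )], [C → . + ;], [L → C . C] }  — shift
  I5: { [L' → L .] }  — accept
  I6: { [L → C C .] }  — reduce
  I7: { [C → . )], [C → . + ;], [L → ; ; . X], [X → . )], [X → . C C d] }  — shift
  I8: { [C → ) .], [X → ) .] }  — 2 reduces
  I9: { [C → . )], [C → . + ;], [X → C . C d] }  — shift
  I10: { [L → ; ; X .] }  — reduce
  I11: { [X → C C . d] }  — shift
  I12: { [X → C C d .] }  — reduce
  I13: { [C → + ; .] }  — reduce

No state contains both a complete item and a shift item.

Answer: No shift-reduce conflicts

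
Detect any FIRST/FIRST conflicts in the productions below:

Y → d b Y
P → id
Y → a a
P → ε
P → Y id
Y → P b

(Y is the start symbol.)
A FIRST/FIRST conflict occurs when two productions N → α and N → β for the same non-terminal have FIRST(α) ∩ FIRST(β) ≠ ∅ (with ε ∈ FIRST of a nullable right-hand side, so two nullable alternatives also conflict).

FIRST sets of the non-terminals at (or reachable through a nullable prefix from) the front of some alternative:
  FIRST(P) = { 'a', 'b', 'd', 'id', ε }
  FIRST(Y) = { 'a', 'b', 'd', 'id' }

Productions for Y:
  Y → d b Y: FIRST = { 'd' }
  Y → a a: FIRST = { 'a' }
  Y → P b: FIRST = { 'a', 'b', 'd', 'id' }
Productions for P:
  P → id: FIRST = { 'id' }
  P → ε: FIRST = { ε }
  P → Y id: FIRST = { 'a', 'b', 'd', 'id' }

Conflict for Y: Y → d b Y and Y → P b
  Overlap: { 'd' }
Conflict for Y: Y → a a and Y → P b
  Overlap: { 'a' }
Conflict for P: P → id and P → Y id
  Overlap: { 'id' }

Answer: Yes. Y → d b Y / Y → P b on { 'd' }; Y → a a / Y → P b on { 'a' }; P → id / P → Y id on { 'id' }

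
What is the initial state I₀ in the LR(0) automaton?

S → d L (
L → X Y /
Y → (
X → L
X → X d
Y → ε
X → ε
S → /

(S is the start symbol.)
{ [S → . /], [S → . d L (], [S' → . S] }

First, augment the grammar with S' → S
I₀ = CLOSURE({ [S' → . S] }):
  [S' → . S] has the dot before S: add [S → . d L (], [S → . /]
No further items can be added.

I₀ = { [S → . /], [S → . d L (], [S' → . S] }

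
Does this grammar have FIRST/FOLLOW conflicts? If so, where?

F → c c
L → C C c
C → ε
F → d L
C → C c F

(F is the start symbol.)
A FIRST/FOLLOW conflict occurs when a non-terminal N has a nullable alternative N → β (β ⇒* ε) and another alternative N → α with FIRST(α) ∩ FOLLOW(N) ≠ ∅: on such a lookahead the parser cannot decide between expanding α and letting N vanish via β.

Nullable non-terminals: C.
FIRST sets used below: FIRST(C) = { 'c', ε }

C: nullable alternative(s) C → ε; FOLLOW(C) = { 'c' }
  C → ε: FIRST \ {ε} = { } — this is the only nullable alternative, skip
  C → C c F: FIRST \ {ε} = { 'c' } — overlaps FOLLOW(C) on { 'c' }: CONFLICT

F, L have no nullable alternative, so no FIRST/FOLLOW check is needed there.

So the grammar has 1 FIRST/FOLLOW conflict (marked CONFLICT above).

Answer: Yes. C → C c F with FOLLOW(C) on { 'c' }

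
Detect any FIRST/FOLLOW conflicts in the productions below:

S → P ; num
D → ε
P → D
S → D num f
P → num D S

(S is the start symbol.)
A FIRST/FOLLOW conflict occurs when a non-terminal N has a nullable alternative N → β (β ⇒* ε) and another alternative N → α with FIRST(α) ∩ FOLLOW(N) ≠ ∅: on such a lookahead the parser cannot decide between expanding α and letting N vanish via β.

Nullable non-terminals: D, P.
FIRST sets used below: FIRST(D) = { ε }
D has a nullable alternative but only one production, so nothing to check.

P: nullable alternative(s) P → D; FOLLOW(P) = { ';' }
  P → D: FIRST \ {ε} = { } — this is the only nullable alternative, skip
  P → num D S: FIRST \ {ε} = { 'num' } — disjoint from FOLLOW(P)

S has no nullable alternative, so no FIRST/FOLLOW check is needed there.

No FIRST/FOLLOW conflicts found.

Answer: No FIRST/FOLLOW conflicts.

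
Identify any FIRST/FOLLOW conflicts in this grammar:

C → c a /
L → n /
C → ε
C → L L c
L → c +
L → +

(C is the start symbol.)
A FIRST/FOLLOW conflict occurs when a non-terminal N has a nullable alternative N → β (β ⇒* ε) and another alternative N → α with FIRST(α) ∩ FOLLOW(N) ≠ ∅: on such a lookahead the parser cannot decide between expanding α and letting N vanish via β.

Nullable non-terminals: C.
FIRST sets used below: FIRST(L) = { '+', 'c', 'n' }

C: nullable alternative(s) C → ε; FOLLOW(C) = { $ }
  C → c a /: FIRST \ {ε} = { 'c' } — disjoint from FOLLOW(C)
  C → ε: FIRST \ {ε} = { } — this is the only nullable alternative, skip
  C → L L c: FIRST \ {ε} = { '+', 'c', 'n' } — disjoint from FOLLOW(C)

L has no nullable alternative, so no FIRST/FOLLOW check is needed there.

No FIRST/FOLLOW conflicts found.

Answer: No FIRST/FOLLOW conflicts.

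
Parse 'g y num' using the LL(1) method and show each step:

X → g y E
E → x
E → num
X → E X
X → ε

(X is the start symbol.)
LL(1) parsing maintains a stack (initially the start symbol over $) and the input. At each step: if the stack top is a terminal, match it against the current input token; if it is a non-terminal N, replace it with the RHS of M[N, lookahead] (the unique production whose predict set contains the lookahead).

Stack is shown with the top on the left.

Stack    Input      Action
--------------------------
X $      g y num $  output X → g y E
g y E $  g y num $  match 'g'
y E $    y num $    match 'y'
E $      num $      output E → num
num $    num $      match 'num'
$        $          accept

The string is accepted.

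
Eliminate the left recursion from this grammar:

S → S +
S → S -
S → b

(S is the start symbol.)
S → b S'
S' → + S'
S' → - S'
S' → ε

S is directly left-recursive. The standard transformation for
  A → A α₁ | ... | A α_m | β₁ | ... | β_n
is
  A  → β₁ A' | ... | β_n A'
  A' → α₁ A' | ... | α_m A' | ε

S → b becomes S → b S'
S → S + becomes S' → + S'
S → S - becomes S' → - S'
Add S' → ε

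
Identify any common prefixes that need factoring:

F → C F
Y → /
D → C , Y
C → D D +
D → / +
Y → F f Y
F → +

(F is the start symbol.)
No, left-factoring is not needed

Left-factoring is needed when two productions for the same non-terminal
share a common prefix on the right-hand side.

Productions for F:
  F → C F
  F → +
Productions for Y:
  Y → /
  Y → F f Y
Productions for D:
  D → C , Y
  D → / +

No common prefixes found.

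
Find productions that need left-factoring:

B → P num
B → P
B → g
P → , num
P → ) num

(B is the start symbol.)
Yes, B has productions with common prefix 'P'

Left-factoring is needed when two productions for the same non-terminal
share a common prefix on the right-hand side.

Productions for B:
  B → P num
  B → P
  B → g
Productions for P:
  P → , num
  P → ) num

Found common prefix 'P' in productions for B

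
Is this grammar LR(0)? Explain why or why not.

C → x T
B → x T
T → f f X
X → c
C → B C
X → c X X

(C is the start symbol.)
A grammar is LR(0) if no state in the canonical LR(0) collection has:
  - both a shift item (dot before a terminal) and a complete item (shift-reduce conflict), or
  - two or more complete items (reduce-reduce conflict; the accept item [C' → C .] counts as a complete item here).

Augment with C' → C and build the canonical LR(0) collection (I0 = CLOSURE({[C' → . C]}), then GOTO on every symbol after a dot until no new states appear). It has 12 states:
  I0: { [B → . x T], [C → . B C], [C → . x T], [C' → . C] }  — shift
  I1: { [B → . x T], [C → . B C], [C → . x T], [C → B . C] }  — shift
  I2: { [C' → C .] }  — accept
  I3: { [B → x . T], [C → x . T], [T → . f f X] }  — shift
  I4: { [B → x T .], [C → x T .] }  — 2 reduces
  I5: { [T → f . f X] }  — shift
  I6: { [T → f f . X], [X → . c X X], [X → . c] }  — shift
  I7: { [T → f f X .] }  — reduce
  I8: { [X → . c X X], [X → . c], [X → c . X X], [X → c .] }  — shift, reduce
  I9: { [X → . c X X], [X → . c], [X → c X . X] }  — shift
  I10: { [X → c X X .] }  — reduce
  I11: { [C → B C .] }  — reduce

Conflict in state I4:
  Reduce-reduce conflict: [B → x T .] and [C → x T .]
So the grammar is NOT LR(0).

Answer: No. Reduce-reduce conflict: [B → x T .] and [C → x T .]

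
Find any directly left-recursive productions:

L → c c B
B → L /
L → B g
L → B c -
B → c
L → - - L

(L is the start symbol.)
No direct left recursion

L → c c B: starts with c
B → L /: starts with L
L → B g: starts with B
L → B c -: starts with B
B → c: starts with c
L → - - L: starts with '-'

No direct left recursion found.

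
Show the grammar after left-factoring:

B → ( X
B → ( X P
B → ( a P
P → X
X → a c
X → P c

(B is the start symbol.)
B → ( B'
B' → X B''
B'' → ε
B'' → P
B' → a P
P → X
X → a c
X → P c

Left-factoring transforms A → αβ₁ | αβ₂ into A → αA' and A' → β₁ | β₂
(α is the longest common prefix among the alternatives). Repeat until
no nonterminal has two alternatives with a common prefix.

Round 1: B has alternatives sharing prefix '('. Introduce B': B → ( B'
  Add: B' → X
  Add: B' → X P
  Add: B' → a P

Round 2: B' has alternatives sharing prefix 'X'. Introduce B'': B' → X B''
  Add: B'' → ε
  Add: B'' → P

No remaining common prefixes — done.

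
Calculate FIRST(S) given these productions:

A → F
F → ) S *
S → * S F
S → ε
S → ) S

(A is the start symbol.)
From S → * S F:
  - '*' is a terminal: add '*' and stop
From S → ε:
  - ε-production, so ε ∈ FIRST(S)
From S → ) S:
  - ')' is a terminal: add ')' and stop

Collecting: FIRST(S) = { ')', '*', ε }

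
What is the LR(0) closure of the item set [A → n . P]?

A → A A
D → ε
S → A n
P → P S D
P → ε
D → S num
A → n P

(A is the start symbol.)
To compute CLOSURE, for each item [A → α.Bβ] where B is a non-terminal, add [B → .γ] for all productions B → γ; repeat for the newly added items until nothing changes.

Start with: [A → n . P]
  [A → n . P] has the dot before P: add [P → . P S D], [P → .]
No further items can be added.

CLOSURE = { [A → n . P], [P → . P S D], [P → .] }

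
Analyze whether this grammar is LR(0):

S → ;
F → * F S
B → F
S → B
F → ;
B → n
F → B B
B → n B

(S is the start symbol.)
No. Reduce-reduce conflict: [F → ; .] and [S → ; .]

Augment with S' → S and build the canonical LR(0) collection (I0 = CLOSURE({[S' → . S]}), then GOTO on every symbol after a dot until no new states appear). It has 13 states:
  I0: { [B → . F], [B → . n B], [B → . n], [F → . * F S], [F → . ;], [F → . B B], [S → . ;], [S → . B], [S' → . S] }  — shift
  I1: { [B → . F], [B → . n B], [B → . n], [F → * . F S], [F → . * F S], [F → . ;], [F → . B B] }  — shift
  I2: { [F → ; .], [S → ; .] }  — 2 reduces
  I3: { [B → . F], [B → . n B], [B → . n], [F → . * F S], [F → . ;], [F → . B B], [F → B . B], [S → B .] }  — shift, reduce
  I4: { [B → F .] }  — reduce
  I5: { [S' → S .] }  — accept
  I6: { [B → . F], [B → . n B], [B → . n], [B → n . B], [B → n .], [F → . * F S], [F → . ;], [F → . B B] }  — shift, reduce
  I7: { [F → ; .] }  — reduce
  I8: { [B → . F], [B → . n B], [B → . n], [B → n B .], [F → . * F S], [F → . ;], [F → . B B], [F → B . B] }  — shift, reduce
  I9: { [B → . F], [B → . n B], [B → . n], [F → . * F S], [F → . ;], [F → . B B], [F → B . B], [F → B B .] }  — shift, reduce
  I10: { [B → . F], [B → . n B], [B → . n], [F → . * F S], [F → . ;], [F → . B B], [F → B . B] }  — shift
  I11: { [B → . F], [B → . n B], [B → . n], [B → F .], [F → * F . S], [F → . * F S], [F → . ;], [F → . B B], [S → . ;], [S → . B] }  — shift, reduce
  I12: { [F → * F S .] }  — reduce

Conflict in state I2:
  Reduce-reduce conflict: [F → ; .] and [S → ; .]
So the grammar is NOT LR(0).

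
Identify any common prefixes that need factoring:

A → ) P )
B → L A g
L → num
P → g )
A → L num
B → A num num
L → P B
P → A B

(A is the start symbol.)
No, left-factoring is not needed

Left-factoring is needed when two productions for the same non-terminal
share a common prefix on the right-hand side.

Productions for A:
  A → ) P )
  A → L num
Productions for B:
  B → L A g
  B → A num num
Productions for L:
  L → num
  L → P B
Productions for P:
  P → g )
  P → A B

No common prefixes found.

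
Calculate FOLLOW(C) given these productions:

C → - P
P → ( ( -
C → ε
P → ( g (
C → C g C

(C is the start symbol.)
{ $, 'g' }

To compute FOLLOW(C), find every occurrence of C on a right-hand side N → α C β: add FIRST(β) \ {ε}, and if β is empty or nullable also add FOLLOW(N). Iterate to a fixed point.

C is the start symbol, so $ ∈ FOLLOW(C).
In C → C g C: C is followed by g C, add FIRST(g C) \ {ε} = { 'g' }
In C → C g C: C is at the end; this adds FOLLOW(C) to itself — nothing new

Taking the union: FOLLOW(C) = { $, 'g' }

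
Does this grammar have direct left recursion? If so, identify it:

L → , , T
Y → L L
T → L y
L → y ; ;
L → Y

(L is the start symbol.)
Direct left recursion occurs when N → N α for some non-terminal N (the right-hand side begins with the left-hand side itself).

L → , , T: starts with ','
Y → L L: starts with L
T → L y: starts with L
L → y ; ;: starts with y
L → Y: starts with Y

No direct left recursion found.

Answer: No direct left recursion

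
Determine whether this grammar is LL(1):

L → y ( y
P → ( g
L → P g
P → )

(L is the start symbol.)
Yes, the grammar is LL(1).

A grammar is LL(1) if for each non-terminal N with multiple productions, the predict sets of those productions are pairwise disjoint, where PREDICT(N → α) = (FIRST(α) \ {ε}) ∪ (FOLLOW(N) if α ⇒* ε).

Relevant sets:
  FIRST(P) = { '(', ')' }

For L:
  PREDICT(L → y '(' y) = { 'y' }
  PREDICT(L → P g) = { '(', ')' }
For P:
  PREDICT(P → '(' g) = { '(' }
  PREDICT(P → ')') = { ')' }

All predict sets are disjoint. The grammar IS LL(1).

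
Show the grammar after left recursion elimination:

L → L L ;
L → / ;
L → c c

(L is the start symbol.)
L is directly left-recursive. The standard transformation for
  A → A α₁ | ... | A α_m | β₁ | ... | β_n
is
  A  → β₁ A' | ... | β_n A'
  A' → α₁ A' | ... | α_m A' | ε

L → / ; becomes L → / ; L'
L → c c becomes L → c c L'
L → L L ; becomes L' → L ; L'
Add L' → ε

Resulting grammar:
L → / ; L'
L → c c L'
L' → L ; L'
L' → ε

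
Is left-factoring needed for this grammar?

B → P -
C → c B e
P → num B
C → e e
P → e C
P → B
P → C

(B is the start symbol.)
Left-factoring is needed when two productions for the same non-terminal
share a common prefix on the right-hand side.

Productions for C:
  C → c B e
  C → e e
Productions for P:
  P → num B
  P → e C
  P → B
  P → C

No common prefixes found.

Answer: No, left-factoring is not needed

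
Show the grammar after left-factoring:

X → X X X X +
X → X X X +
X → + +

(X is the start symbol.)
X → X X X X'
X' → X +
X' → +
X → + +

Left-factoring transforms A → αβ₁ | αβ₂ into A → αA' and A' → β₁ | β₂
(α is the longest common prefix among the alternatives). Repeat until
no nonterminal has two alternatives with a common prefix.

Round 1: X has alternatives sharing prefix 'X X X'. Introduce X': X → X X X X'
  Add: X' → X +
  Add: X' → +

No remaining common prefixes — done.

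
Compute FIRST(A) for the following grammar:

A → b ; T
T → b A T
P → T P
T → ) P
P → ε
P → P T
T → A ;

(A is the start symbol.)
{ 'b' }

To compute FIRST(A), examine every production with A on the left-hand side, reading each right-hand side left to right until a non-nullable symbol is reached.

From A → b ; T:
  - b is a terminal: add 'b' and stop

Collecting: FIRST(A) = { 'b' }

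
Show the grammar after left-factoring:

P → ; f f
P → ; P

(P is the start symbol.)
Left-factoring transforms A → αβ₁ | αβ₂ into A → αA' and A' → β₁ | β₂
(α is the longest common prefix among the alternatives). Repeat until
no nonterminal has two alternatives with a common prefix.

Round 1: P has alternatives sharing prefix ';'. Introduce P': P → ; P'
  Add: P' → f f
  Add: P' → P

No remaining common prefixes — done.

Resulting grammar:
P → ; P'
P' → f f
P' → P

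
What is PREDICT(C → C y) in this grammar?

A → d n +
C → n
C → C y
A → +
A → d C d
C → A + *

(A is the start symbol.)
PREDICT(C → C y) = (FIRST(RHS) \ {ε}) ∪ (FOLLOW(C) if ε ∈ FIRST(RHS), i.e. RHS ⇒* ε)
FIRST(C) = { '+', 'd', 'n' }
FIRST(C y) = { '+', 'd', 'n' }
ε ∉ FIRST(C y), so FOLLOW(C) is not added.
PREDICT(C → C y) = { '+', 'd', 'n' }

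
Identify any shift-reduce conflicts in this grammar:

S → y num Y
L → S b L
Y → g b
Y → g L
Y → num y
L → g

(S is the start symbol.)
A shift-reduce conflict occurs when an LR(0) state has both:
  - a complete (reduce) item [A → α .] (dot at the end), and
  - a shift item [B → β . c γ] (dot before a terminal).

Augment with S' → S and build the canonical LR(0) collection (I0 = CLOSURE({[S' → . S]}), then GOTO on every symbol after a dot until no new states appear). It has 14 states:
  I0: { [S → . y num Y], [S' → . S] }  — shift
  I1: { [S' → S .] }  — accept
  I2: { [S → y . num Y] }  — shift
  I3: { [S → y num . Y], [Y → . g L], [Y → . g b], [Y → . num y] }  — shift
  I4: { [S → y num Y .] }  — reduce
  I5: { [L → . S b L], [L → . g], [S → . y num Y], [Y → g . L], [Y → g . b] }  — shift
  I6: { [Y → num . y] }  — shift
  I7: { [Y → num y .] }  — reduce
  I8: { [Y → g L .] }  — reduce
  I9: { [L → S . b L] }  — shift
  I10: { [Y → g b .] }  — reduce
  I11: { [L → g .] }  — reduce
  I12: { [L → . S b L], [L → . g], [L → S b . L], [S → . y num Y] }  — shift
  I13: { [L → S b L .] }  — reduce

No state contains both a complete item and a shift item.

Answer: No shift-reduce conflicts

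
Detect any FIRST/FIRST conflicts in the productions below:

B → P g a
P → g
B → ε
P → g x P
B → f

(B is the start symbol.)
FIRST sets of the non-terminals at (or reachable through a nullable prefix from) the front of some alternative:
  FIRST(P) = { 'g' }

Productions for B:
  B → P g a: FIRST = { 'g' }
  B → ε: FIRST = { ε }
  B → f: FIRST = { 'f' }
Productions for P:
  P → g: FIRST = { 'g' }
  P → g x P: FIRST = { 'g' }

Conflict for P: P → g and P → g x P
  Overlap: { 'g' }

Answer: Yes. P → g / P → g x P on { 'g' }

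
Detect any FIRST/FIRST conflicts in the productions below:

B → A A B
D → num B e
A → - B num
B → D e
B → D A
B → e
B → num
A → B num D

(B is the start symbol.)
A FIRST/FIRST conflict occurs when two productions N → α and N → β for the same non-terminal have FIRST(α) ∩ FIRST(β) ≠ ∅ (with ε ∈ FIRST of a nullable right-hand side, so two nullable alternatives also conflict).

FIRST sets of the non-terminals at (or reachable through a nullable prefix from) the front of some alternative:
  FIRST(A) = { '-', 'e', 'num' }
  FIRST(D) = { 'num' }
  FIRST(B) = { '-', 'e', 'num' }

Productions for B:
  B → A A B: FIRST = { '-', 'e', 'num' }
  B → D e: FIRST = { 'num' }
  B → D A: FIRST = { 'num' }
  B → e: FIRST = { 'e' }
  B → num: FIRST = { 'num' }
Productions for A:
  A → - B num: FIRST = { '-' }
  A → B num D: FIRST = { '-', 'e', 'num' }
D has only one production, so no FIRST/FIRST conflict is possible there.

Conflict for B: B → A A B and B → D e
  Overlap: { 'num' }
Conflict for B: B → A A B and B → D A
  Overlap: { 'num' }
Conflict for B: B → A A B and B → e
  Overlap: { 'e' }
Conflict for B: B → A A B and B → num
  Overlap: { 'num' }
Conflict for B: B → D e and B → D A
  Overlap: { 'num' }
Conflict for B: B → D e and B → num
  Overlap: { 'num' }
Conflict for B: B → D A and B → num
  Overlap: { 'num' }
Conflict for A: A → - B num and A → B num D
  Overlap: { '-' }

Answer: Yes. B → A A B / B → D e on { 'num' }; B → A A B / B → D A on { 'num' }; B → A A B / B → e on { 'e' }; B → A A B / B → num on { 'num' }; B → D e / B → D A on { 'num' }; B → D e / B → num on { 'num' }; B → D A / B → num on { 'num' }; A → '-' B num / A → B num D on { '-' }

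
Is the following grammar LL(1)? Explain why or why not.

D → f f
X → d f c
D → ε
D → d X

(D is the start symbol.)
Yes, the grammar is LL(1).

A grammar is LL(1) if for each non-terminal N with multiple productions, the predict sets of those productions are pairwise disjoint, where PREDICT(N → α) = (FIRST(α) \ {ε}) ∪ (FOLLOW(N) if α ⇒* ε).

Relevant sets:
  FOLLOW(D) = { $ }

For D:
  PREDICT(D → f f) = { 'f' }
  PREDICT(D → ε) = { $ }
  PREDICT(D → d X) = { 'd' }
X has a single production, so nothing to check there.

All predict sets are disjoint. The grammar IS LL(1).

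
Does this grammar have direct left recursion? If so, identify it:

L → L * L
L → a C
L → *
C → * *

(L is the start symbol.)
Yes, L is left-recursive

L → L * L: LEFT RECURSIVE (starts with L)
L → a C: starts with a
L → *: starts with '*'
C → * *: starts with '*'

The grammar has direct left recursion on: L.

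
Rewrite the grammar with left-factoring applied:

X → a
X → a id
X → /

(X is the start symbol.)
Left-factoring transforms A → αβ₁ | αβ₂ into A → αA' and A' → β₁ | β₂
(α is the longest common prefix among the alternatives). Repeat until
no nonterminal has two alternatives with a common prefix.

Round 1: X has alternatives sharing prefix 'a'. Introduce X': X → a X'
  Add: X' → ε
  Add: X' → id

No remaining common prefixes — done.

Resulting grammar:
X → a X'
X' → ε
X' → id
X → /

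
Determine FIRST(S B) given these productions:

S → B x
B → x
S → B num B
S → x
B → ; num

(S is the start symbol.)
{ ';', 'x' }

FIRST sets of the non-terminals involved (from the grammar, by fixed-point iteration):
  FIRST(S) = { ';', 'x' }

To compute FIRST(S B), process the symbols left to right:
Symbol S is a non-terminal. Add FIRST(S) \ {ε} = { ';', 'x' }
S is not nullable (ε ∉ FIRST(S)), so stop here.
FIRST(S B) = { ';', 'x' }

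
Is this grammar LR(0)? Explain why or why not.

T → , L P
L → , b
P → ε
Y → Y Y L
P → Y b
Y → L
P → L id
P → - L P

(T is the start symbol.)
No. Shift-reduce conflict between [P → .] and [L → . , b]

Augment with T' → T and build the canonical LR(0) collection (I0 = CLOSURE({[T' → . T]}), then GOTO on every symbol after a dot until no new states appear). It has 17 states:
  I0: { [T → . , L P], [T' → . T] }  — shift
  I1: { [L → . , b], [T → , . L P] }  — shift
  I2: { [T' → T .] }  — accept
  I3: { [L → , . b] }  — shift
  I4: { [L → . , b], [P → . - L P], [P → . L id], [P → . Y b], [P → .], [T → , L . P], [Y → . L], [Y → . Y Y L] }  — shift, reduce
  I5: { [L → . , b], [P → - . L P] }  — shift
  I6: { [P → L . id], [Y → L .] }  — shift, reduce
  I7: { [T → , L P .] }  — reduce
  I8: { [L → . , b], [P → Y . b], [Y → . L], [Y → . Y Y L], [Y → Y . Y L] }  — shift
  I9: { [Y → L .] }  — reduce
  I10: { [L → . , b], [Y → . L], [Y → . Y Y L], [Y → Y . Y L], [Y → Y Y . L] }  — shift
  I11: { [P → Y b .] }  — reduce
  I12: { [Y → L .], [Y → Y Y L .] }  — 2 reduces
  I13: { [P → L id .] }  — reduce
  I14: { [L → . , b], [P → - L . P], [P → . - L P], [P → . L id], [P → . Y b], [P → .], [Y → . L], [Y → . Y Y L] }  — shift, reduce
  I15: { [P → - L P .] }  — reduce
  I16: { [L → , b .] }  — reduce

Conflict in state I4:
  Shift-reduce conflict between [P → .] and [L → . , b]
So the grammar is NOT LR(0).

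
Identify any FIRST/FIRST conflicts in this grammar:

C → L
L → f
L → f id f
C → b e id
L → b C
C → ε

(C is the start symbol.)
A FIRST/FIRST conflict occurs when two productions N → α and N → β for the same non-terminal have FIRST(α) ∩ FIRST(β) ≠ ∅ (with ε ∈ FIRST of a nullable right-hand side, so two nullable alternatives also conflict).

FIRST sets of the non-terminals at (or reachable through a nullable prefix from) the front of some alternative:
  FIRST(L) = { 'b', 'f' }

Productions for C:
  C → L: FIRST = { 'b', 'f' }
  C → b e id: FIRST = { 'b' }
  C → ε: FIRST = { ε }
Productions for L:
  L → f: FIRST = { 'f' }
  L → f id f: FIRST = { 'f' }
  L → b C: FIRST = { 'b' }

Conflict for C: C → L and C → b e id
  Overlap: { 'b' }
Conflict for L: L → f and L → f id f
  Overlap: { 'f' }

Answer: Yes. C → L / C → b e id on { 'b' }; L → f / L → f id f on { 'f' }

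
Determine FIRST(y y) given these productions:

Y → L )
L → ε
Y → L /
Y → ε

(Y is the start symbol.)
{ 'y' }

To compute FIRST(y y), process the symbols left to right:
Symbol y is a terminal. Add 'y' and stop.
FIRST(y y) = { 'y' }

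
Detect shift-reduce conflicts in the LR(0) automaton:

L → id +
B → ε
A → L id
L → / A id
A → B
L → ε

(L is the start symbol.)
Yes — I0: [L → .] vs [L → . / A id]; I1: [B → .] vs [L → . / A id]

Augment with L' → L and build the canonical LR(0) collection (I0 = CLOSURE({[L' → . L]}), then GOTO on every symbol after a dot until no new states appear). It has 10 states:
  I0: { [L → . / A id], [L → . id +], [L → .], [L' → . L] }  — shift, reduce
  I1: { [A → . B], [A → . L id], [B → .], [L → . / A id], [L → . id +], [L → .], [L → / . A id] }  — shift, 2 reduces
  I2: { [L' → L .] }  — accept
  I3: { [L → id . +] }  — shift
  I4: { [L → id + .] }  — reduce
  I5: { [L → / A . id] }  — shift
  I6: { [A → B .] }  — reduce
  I7: { [A → L . id] }  — shift
  I8: { [A → L id .] }  — reduce
  I9: { [L → / A id .] }  — reduce

I0 contains reduce item [L → .] and shift items [L → . / A id], [L → . id +] — shift-reduce conflict.
I1 contains reduce items [B → .], [L → .] and shift items [L → . / A id], [L → . id +] — shift-reduce conflict.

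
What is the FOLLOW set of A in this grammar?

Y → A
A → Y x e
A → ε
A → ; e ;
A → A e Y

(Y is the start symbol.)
In Y → A: A is at the end, add FOLLOW(Y)
In A → A e Y: A is followed by e Y, add FIRST(e Y) \ {ε} = { 'e' }

The FOLLOW sets referred to above (computed the same way, to a fixed point):
  FOLLOW(Y) = { $, 'e', 'x' }

Taking the union: FOLLOW(A) = { $, 'e', 'x' }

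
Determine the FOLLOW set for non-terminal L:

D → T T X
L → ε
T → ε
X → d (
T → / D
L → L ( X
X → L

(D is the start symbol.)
{ $, '(', '/', 'd' }

In L → L ( X: L is followed by '(' X, add FIRST('(' X) \ {ε} = { '(' }
In X → L: L is at the end, add FOLLOW(X)

The FOLLOW sets referred to above (computed the same way, to a fixed point):
  FOLLOW(X) = { $, '(', '/', 'd' }

Taking the union: FOLLOW(L) = { $, '(', '/', 'd' }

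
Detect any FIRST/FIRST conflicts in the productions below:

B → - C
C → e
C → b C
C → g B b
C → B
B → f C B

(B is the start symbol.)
No FIRST/FIRST conflicts.

A FIRST/FIRST conflict occurs when two productions N → α and N → β for the same non-terminal have FIRST(α) ∩ FIRST(β) ≠ ∅ (with ε ∈ FIRST of a nullable right-hand side, so two nullable alternatives also conflict).

FIRST sets of the non-terminals at (or reachable through a nullable prefix from) the front of some alternative:
  FIRST(B) = { '-', 'f' }

Productions for B:
  B → - C: FIRST = { '-' }
  B → f C B: FIRST = { 'f' }
Productions for C:
  C → e: FIRST = { 'e' }
  C → b C: FIRST = { 'b' }
  C → g B b: FIRST = { 'g' }
  C → B: FIRST = { '-', 'f' }

All alternatives of each non-terminal have pairwise disjoint FIRST sets.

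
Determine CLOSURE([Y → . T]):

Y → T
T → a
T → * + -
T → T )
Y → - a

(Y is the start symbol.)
Start with: [Y → . T]
  [Y → . T] has the dot before T: add [T → . a], [T → . * + -], [T → . T )]
No further items can be added.

CLOSURE = { [T → . * + -], [T → . T )], [T → . a], [Y → . T] }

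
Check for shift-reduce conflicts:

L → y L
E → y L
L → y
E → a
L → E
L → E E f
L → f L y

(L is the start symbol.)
Yes — I1: [L → E .] vs [E → . a]; I5: [L → y .] vs [E → . a]

A shift-reduce conflict occurs when an LR(0) state has both:
  - a complete (reduce) item [A → α .] (dot at the end), and
  - a shift item [B → β . c γ] (dot before a terminal).

Augment with L' → L and build the canonical LR(0) collection (I0 = CLOSURE({[L' → . L]}), then GOTO on every symbol after a dot until no new states appear). It has 13 states:
  I0: { [E → . a], [E → . y L], [L → . E E f], [L → . E], [L → . f L y], [L → . y L], [L → . y], [L' → . L] }  — shift
  I1: { [E → . a], [E → . y L], [L → E . E f], [L → E .] }  — shift, reduce
  I2: { [L' → L .] }  — accept
  I3: { [E → a .] }  — reduce
  I4: { [E → . a], [E → . y L], [L → . E E f], [L → . E], [L → . f L y], [L → . y L], [L → . y], [L → f . L y] }  — shift
  I5: { [E → . a], [E → . y L], [E → y . L], [L → . E E f], [L → . E], [L → . f L y], [L → . y L], [L → . y], [L → y . L], [L → y .] }  — shift, reduce
  I6: { [E → y L .], [L → y L .] }  — 2 reduces
  I7: { [L → f L . y] }  — shift
  I8: { [L → f L y .] }  — reduce
  I9: { [L → E E . f] }  — shift
  I10: { [E → . a], [E → . y L], [E → y . L], [L → . E E f], [L → . E], [L → . f L y], [L → . y L], [L → . y] }  — shift
  I11: { [E → y L .] }  — reduce
  I12: { [L → E E f .] }  — reduce

I1 contains reduce item [L → E .] and shift items [E → . a], [E → . y L] — shift-reduce conflict.
I5 contains reduce item [L → y .] and shift items [E → . a], [E → . y L], [L → . f L y], [L → . y], [L → . y L] — shift-reduce conflict.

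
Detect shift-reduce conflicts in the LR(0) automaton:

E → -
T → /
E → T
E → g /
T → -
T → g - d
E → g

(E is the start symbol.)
A shift-reduce conflict occurs when an LR(0) state has both:
  - a complete (reduce) item [A → α .] (dot at the end), and
  - a shift item [B → β . c γ] (dot before a terminal).

Augment with E' → E and build the canonical LR(0) collection (I0 = CLOSURE({[E' → . E]}), then GOTO on every symbol after a dot until no new states appear). It has 9 states:
  I0: { [E → . -], [E → . T], [E → . g /], [E → . g], [E' → . E], [T → . -], [T → . /], [T → . g - d] }  — shift
  I1: { [E → - .], [T → - .] }  — 2 reduces
  I2: { [T → / .] }  — reduce
  I3: { [E' → E .] }  — accept
  I4: { [E → T .] }  — reduce
  I5: { [E → g . /], [E → g .], [T → g . - d] }  — shift, reduce
  I6: { [T → g - . d] }  — shift
  I7: { [E → g / .] }  — reduce
  I8: { [T → g - d .] }  — reduce

I5 contains reduce item [E → g .] and shift items [E → g . /], [T → g . - d] — shift-reduce conflict.

Answer: Yes — I5: [E → g .] vs [E → g . /]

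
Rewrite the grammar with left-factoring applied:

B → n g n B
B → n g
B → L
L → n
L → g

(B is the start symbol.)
B → n g B'
B' → n B
B' → ε
B → L
L → n
L → g

Left-factoring transforms A → αβ₁ | αβ₂ into A → αA' and A' → β₁ | β₂
(α is the longest common prefix among the alternatives). Repeat until
no nonterminal has two alternatives with a common prefix.

Round 1: B has alternatives sharing prefix 'n g'. Introduce B': B → n g B'
  Add: B' → n B
  Add: B' → ε

No remaining common prefixes — done.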